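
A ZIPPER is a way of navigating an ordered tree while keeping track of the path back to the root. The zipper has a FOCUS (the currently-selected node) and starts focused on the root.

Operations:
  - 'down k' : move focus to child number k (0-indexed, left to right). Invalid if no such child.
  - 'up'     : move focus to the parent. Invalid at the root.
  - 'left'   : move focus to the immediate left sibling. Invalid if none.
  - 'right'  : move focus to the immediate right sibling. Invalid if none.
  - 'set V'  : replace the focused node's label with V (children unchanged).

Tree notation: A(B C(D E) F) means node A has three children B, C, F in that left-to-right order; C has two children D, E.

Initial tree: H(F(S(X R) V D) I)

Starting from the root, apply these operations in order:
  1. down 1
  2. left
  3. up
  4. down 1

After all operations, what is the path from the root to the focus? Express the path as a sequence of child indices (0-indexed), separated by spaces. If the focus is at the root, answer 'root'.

Answer: 1

Derivation:
Step 1 (down 1): focus=I path=1 depth=1 children=[] left=['F'] right=[] parent=H
Step 2 (left): focus=F path=0 depth=1 children=['S', 'V', 'D'] left=[] right=['I'] parent=H
Step 3 (up): focus=H path=root depth=0 children=['F', 'I'] (at root)
Step 4 (down 1): focus=I path=1 depth=1 children=[] left=['F'] right=[] parent=H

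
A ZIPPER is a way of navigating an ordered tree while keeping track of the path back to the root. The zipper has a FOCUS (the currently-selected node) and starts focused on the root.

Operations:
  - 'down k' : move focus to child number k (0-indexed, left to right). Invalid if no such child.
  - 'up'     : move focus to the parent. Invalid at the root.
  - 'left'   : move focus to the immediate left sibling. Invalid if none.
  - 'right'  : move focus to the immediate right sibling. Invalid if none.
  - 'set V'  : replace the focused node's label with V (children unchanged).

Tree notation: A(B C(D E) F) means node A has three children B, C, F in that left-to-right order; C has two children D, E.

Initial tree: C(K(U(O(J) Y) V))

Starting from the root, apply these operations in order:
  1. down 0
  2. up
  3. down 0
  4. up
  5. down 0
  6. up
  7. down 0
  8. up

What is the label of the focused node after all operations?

Answer: C

Derivation:
Step 1 (down 0): focus=K path=0 depth=1 children=['U', 'V'] left=[] right=[] parent=C
Step 2 (up): focus=C path=root depth=0 children=['K'] (at root)
Step 3 (down 0): focus=K path=0 depth=1 children=['U', 'V'] left=[] right=[] parent=C
Step 4 (up): focus=C path=root depth=0 children=['K'] (at root)
Step 5 (down 0): focus=K path=0 depth=1 children=['U', 'V'] left=[] right=[] parent=C
Step 6 (up): focus=C path=root depth=0 children=['K'] (at root)
Step 7 (down 0): focus=K path=0 depth=1 children=['U', 'V'] left=[] right=[] parent=C
Step 8 (up): focus=C path=root depth=0 children=['K'] (at root)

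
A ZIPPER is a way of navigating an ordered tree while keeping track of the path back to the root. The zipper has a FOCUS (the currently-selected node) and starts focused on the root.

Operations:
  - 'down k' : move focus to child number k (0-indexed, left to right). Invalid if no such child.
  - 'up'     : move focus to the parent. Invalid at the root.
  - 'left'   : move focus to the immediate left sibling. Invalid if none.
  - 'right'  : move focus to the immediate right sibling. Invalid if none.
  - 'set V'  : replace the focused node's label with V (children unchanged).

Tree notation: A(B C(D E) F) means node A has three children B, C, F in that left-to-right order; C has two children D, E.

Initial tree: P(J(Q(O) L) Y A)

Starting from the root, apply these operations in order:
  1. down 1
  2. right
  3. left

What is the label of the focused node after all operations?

Answer: Y

Derivation:
Step 1 (down 1): focus=Y path=1 depth=1 children=[] left=['J'] right=['A'] parent=P
Step 2 (right): focus=A path=2 depth=1 children=[] left=['J', 'Y'] right=[] parent=P
Step 3 (left): focus=Y path=1 depth=1 children=[] left=['J'] right=['A'] parent=P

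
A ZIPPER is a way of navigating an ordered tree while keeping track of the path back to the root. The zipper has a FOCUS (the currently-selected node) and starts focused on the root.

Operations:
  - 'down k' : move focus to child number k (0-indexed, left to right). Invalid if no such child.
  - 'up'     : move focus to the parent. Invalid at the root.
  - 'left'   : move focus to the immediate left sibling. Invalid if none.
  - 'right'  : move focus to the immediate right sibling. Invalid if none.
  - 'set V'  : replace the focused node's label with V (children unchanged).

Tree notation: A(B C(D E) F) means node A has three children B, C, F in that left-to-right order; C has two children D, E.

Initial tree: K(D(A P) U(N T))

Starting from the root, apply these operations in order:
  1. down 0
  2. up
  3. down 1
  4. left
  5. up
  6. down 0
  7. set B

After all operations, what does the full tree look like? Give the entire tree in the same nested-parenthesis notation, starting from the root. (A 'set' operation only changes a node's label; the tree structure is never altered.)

Answer: K(B(A P) U(N T))

Derivation:
Step 1 (down 0): focus=D path=0 depth=1 children=['A', 'P'] left=[] right=['U'] parent=K
Step 2 (up): focus=K path=root depth=0 children=['D', 'U'] (at root)
Step 3 (down 1): focus=U path=1 depth=1 children=['N', 'T'] left=['D'] right=[] parent=K
Step 4 (left): focus=D path=0 depth=1 children=['A', 'P'] left=[] right=['U'] parent=K
Step 5 (up): focus=K path=root depth=0 children=['D', 'U'] (at root)
Step 6 (down 0): focus=D path=0 depth=1 children=['A', 'P'] left=[] right=['U'] parent=K
Step 7 (set B): focus=B path=0 depth=1 children=['A', 'P'] left=[] right=['U'] parent=K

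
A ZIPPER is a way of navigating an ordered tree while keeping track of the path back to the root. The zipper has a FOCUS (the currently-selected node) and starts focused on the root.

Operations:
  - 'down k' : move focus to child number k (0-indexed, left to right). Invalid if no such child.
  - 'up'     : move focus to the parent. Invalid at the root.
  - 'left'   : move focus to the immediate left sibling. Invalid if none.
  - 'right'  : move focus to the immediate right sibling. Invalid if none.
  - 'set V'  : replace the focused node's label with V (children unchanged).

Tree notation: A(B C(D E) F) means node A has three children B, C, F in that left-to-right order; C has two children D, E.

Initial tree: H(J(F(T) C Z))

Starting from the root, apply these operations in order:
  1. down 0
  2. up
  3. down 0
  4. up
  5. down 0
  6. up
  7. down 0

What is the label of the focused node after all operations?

Answer: J

Derivation:
Step 1 (down 0): focus=J path=0 depth=1 children=['F', 'C', 'Z'] left=[] right=[] parent=H
Step 2 (up): focus=H path=root depth=0 children=['J'] (at root)
Step 3 (down 0): focus=J path=0 depth=1 children=['F', 'C', 'Z'] left=[] right=[] parent=H
Step 4 (up): focus=H path=root depth=0 children=['J'] (at root)
Step 5 (down 0): focus=J path=0 depth=1 children=['F', 'C', 'Z'] left=[] right=[] parent=H
Step 6 (up): focus=H path=root depth=0 children=['J'] (at root)
Step 7 (down 0): focus=J path=0 depth=1 children=['F', 'C', 'Z'] left=[] right=[] parent=H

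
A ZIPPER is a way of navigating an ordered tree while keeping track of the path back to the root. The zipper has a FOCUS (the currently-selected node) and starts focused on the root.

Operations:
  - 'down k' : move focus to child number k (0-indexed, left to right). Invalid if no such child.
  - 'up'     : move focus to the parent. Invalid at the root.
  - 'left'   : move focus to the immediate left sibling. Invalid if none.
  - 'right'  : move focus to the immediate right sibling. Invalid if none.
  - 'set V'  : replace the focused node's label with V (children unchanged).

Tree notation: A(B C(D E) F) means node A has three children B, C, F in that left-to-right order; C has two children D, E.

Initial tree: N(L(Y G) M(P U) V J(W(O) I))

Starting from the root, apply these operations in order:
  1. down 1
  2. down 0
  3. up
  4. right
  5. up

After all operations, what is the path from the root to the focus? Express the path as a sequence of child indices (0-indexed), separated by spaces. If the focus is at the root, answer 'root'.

Step 1 (down 1): focus=M path=1 depth=1 children=['P', 'U'] left=['L'] right=['V', 'J'] parent=N
Step 2 (down 0): focus=P path=1/0 depth=2 children=[] left=[] right=['U'] parent=M
Step 3 (up): focus=M path=1 depth=1 children=['P', 'U'] left=['L'] right=['V', 'J'] parent=N
Step 4 (right): focus=V path=2 depth=1 children=[] left=['L', 'M'] right=['J'] parent=N
Step 5 (up): focus=N path=root depth=0 children=['L', 'M', 'V', 'J'] (at root)

Answer: root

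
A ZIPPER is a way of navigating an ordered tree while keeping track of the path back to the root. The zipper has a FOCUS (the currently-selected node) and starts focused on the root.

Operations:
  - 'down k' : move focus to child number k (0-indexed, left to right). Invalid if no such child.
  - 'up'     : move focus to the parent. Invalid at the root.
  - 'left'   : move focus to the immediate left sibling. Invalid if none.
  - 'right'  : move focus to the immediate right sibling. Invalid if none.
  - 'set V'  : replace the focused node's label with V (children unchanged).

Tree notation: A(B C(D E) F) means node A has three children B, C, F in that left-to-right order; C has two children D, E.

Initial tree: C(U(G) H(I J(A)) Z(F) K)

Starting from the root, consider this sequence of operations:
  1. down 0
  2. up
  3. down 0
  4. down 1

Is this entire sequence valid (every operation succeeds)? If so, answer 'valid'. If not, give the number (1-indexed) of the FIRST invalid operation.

Answer: 4

Derivation:
Step 1 (down 0): focus=U path=0 depth=1 children=['G'] left=[] right=['H', 'Z', 'K'] parent=C
Step 2 (up): focus=C path=root depth=0 children=['U', 'H', 'Z', 'K'] (at root)
Step 3 (down 0): focus=U path=0 depth=1 children=['G'] left=[] right=['H', 'Z', 'K'] parent=C
Step 4 (down 1): INVALID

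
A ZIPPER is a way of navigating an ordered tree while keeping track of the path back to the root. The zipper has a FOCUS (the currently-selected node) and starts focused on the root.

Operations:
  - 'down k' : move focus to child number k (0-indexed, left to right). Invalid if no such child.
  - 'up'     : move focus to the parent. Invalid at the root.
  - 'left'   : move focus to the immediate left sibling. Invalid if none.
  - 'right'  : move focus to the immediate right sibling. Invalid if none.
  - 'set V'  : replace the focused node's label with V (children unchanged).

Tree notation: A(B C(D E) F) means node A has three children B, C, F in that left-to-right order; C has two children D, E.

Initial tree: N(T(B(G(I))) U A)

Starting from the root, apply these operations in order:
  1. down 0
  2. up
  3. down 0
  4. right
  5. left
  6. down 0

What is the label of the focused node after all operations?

Step 1 (down 0): focus=T path=0 depth=1 children=['B'] left=[] right=['U', 'A'] parent=N
Step 2 (up): focus=N path=root depth=0 children=['T', 'U', 'A'] (at root)
Step 3 (down 0): focus=T path=0 depth=1 children=['B'] left=[] right=['U', 'A'] parent=N
Step 4 (right): focus=U path=1 depth=1 children=[] left=['T'] right=['A'] parent=N
Step 5 (left): focus=T path=0 depth=1 children=['B'] left=[] right=['U', 'A'] parent=N
Step 6 (down 0): focus=B path=0/0 depth=2 children=['G'] left=[] right=[] parent=T

Answer: B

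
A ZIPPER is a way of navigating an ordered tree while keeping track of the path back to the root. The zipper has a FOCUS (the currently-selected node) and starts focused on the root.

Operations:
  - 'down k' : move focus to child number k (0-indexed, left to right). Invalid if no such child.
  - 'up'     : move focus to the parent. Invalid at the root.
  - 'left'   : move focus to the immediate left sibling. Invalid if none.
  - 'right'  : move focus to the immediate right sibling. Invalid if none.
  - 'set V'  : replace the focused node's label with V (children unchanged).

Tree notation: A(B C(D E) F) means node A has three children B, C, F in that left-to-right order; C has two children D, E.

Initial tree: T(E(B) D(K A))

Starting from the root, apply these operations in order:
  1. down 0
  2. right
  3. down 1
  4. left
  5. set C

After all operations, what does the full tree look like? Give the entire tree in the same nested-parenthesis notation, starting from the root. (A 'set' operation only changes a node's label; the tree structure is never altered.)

Step 1 (down 0): focus=E path=0 depth=1 children=['B'] left=[] right=['D'] parent=T
Step 2 (right): focus=D path=1 depth=1 children=['K', 'A'] left=['E'] right=[] parent=T
Step 3 (down 1): focus=A path=1/1 depth=2 children=[] left=['K'] right=[] parent=D
Step 4 (left): focus=K path=1/0 depth=2 children=[] left=[] right=['A'] parent=D
Step 5 (set C): focus=C path=1/0 depth=2 children=[] left=[] right=['A'] parent=D

Answer: T(E(B) D(C A))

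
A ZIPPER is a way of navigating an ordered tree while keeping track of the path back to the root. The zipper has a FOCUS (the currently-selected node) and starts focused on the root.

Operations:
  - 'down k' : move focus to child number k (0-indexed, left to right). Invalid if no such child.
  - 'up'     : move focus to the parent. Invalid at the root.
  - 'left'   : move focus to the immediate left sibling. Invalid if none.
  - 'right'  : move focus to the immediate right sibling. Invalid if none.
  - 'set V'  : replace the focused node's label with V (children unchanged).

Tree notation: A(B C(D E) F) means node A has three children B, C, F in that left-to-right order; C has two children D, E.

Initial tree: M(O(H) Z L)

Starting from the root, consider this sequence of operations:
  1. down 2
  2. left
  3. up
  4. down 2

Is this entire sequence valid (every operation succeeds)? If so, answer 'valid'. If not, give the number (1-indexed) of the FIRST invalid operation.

Answer: valid

Derivation:
Step 1 (down 2): focus=L path=2 depth=1 children=[] left=['O', 'Z'] right=[] parent=M
Step 2 (left): focus=Z path=1 depth=1 children=[] left=['O'] right=['L'] parent=M
Step 3 (up): focus=M path=root depth=0 children=['O', 'Z', 'L'] (at root)
Step 4 (down 2): focus=L path=2 depth=1 children=[] left=['O', 'Z'] right=[] parent=M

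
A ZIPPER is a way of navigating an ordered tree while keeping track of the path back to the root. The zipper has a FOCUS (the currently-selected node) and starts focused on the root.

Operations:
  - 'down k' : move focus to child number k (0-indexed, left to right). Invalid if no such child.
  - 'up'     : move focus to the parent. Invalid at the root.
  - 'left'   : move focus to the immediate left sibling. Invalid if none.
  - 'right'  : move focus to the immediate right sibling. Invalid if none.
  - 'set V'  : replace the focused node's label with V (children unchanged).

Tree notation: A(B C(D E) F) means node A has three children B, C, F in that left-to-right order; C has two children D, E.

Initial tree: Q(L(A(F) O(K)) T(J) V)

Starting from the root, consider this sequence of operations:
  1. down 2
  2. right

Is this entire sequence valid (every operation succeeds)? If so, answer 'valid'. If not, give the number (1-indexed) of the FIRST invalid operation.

Step 1 (down 2): focus=V path=2 depth=1 children=[] left=['L', 'T'] right=[] parent=Q
Step 2 (right): INVALID

Answer: 2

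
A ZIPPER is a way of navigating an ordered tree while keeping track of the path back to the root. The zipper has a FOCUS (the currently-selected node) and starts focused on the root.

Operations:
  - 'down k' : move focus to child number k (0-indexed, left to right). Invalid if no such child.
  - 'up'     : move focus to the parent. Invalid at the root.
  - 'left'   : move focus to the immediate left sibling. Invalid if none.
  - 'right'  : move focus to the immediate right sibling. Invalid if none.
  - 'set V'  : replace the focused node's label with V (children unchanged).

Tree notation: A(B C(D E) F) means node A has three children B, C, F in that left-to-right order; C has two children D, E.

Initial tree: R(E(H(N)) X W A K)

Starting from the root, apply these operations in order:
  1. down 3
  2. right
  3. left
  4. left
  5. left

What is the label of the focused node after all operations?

Step 1 (down 3): focus=A path=3 depth=1 children=[] left=['E', 'X', 'W'] right=['K'] parent=R
Step 2 (right): focus=K path=4 depth=1 children=[] left=['E', 'X', 'W', 'A'] right=[] parent=R
Step 3 (left): focus=A path=3 depth=1 children=[] left=['E', 'X', 'W'] right=['K'] parent=R
Step 4 (left): focus=W path=2 depth=1 children=[] left=['E', 'X'] right=['A', 'K'] parent=R
Step 5 (left): focus=X path=1 depth=1 children=[] left=['E'] right=['W', 'A', 'K'] parent=R

Answer: X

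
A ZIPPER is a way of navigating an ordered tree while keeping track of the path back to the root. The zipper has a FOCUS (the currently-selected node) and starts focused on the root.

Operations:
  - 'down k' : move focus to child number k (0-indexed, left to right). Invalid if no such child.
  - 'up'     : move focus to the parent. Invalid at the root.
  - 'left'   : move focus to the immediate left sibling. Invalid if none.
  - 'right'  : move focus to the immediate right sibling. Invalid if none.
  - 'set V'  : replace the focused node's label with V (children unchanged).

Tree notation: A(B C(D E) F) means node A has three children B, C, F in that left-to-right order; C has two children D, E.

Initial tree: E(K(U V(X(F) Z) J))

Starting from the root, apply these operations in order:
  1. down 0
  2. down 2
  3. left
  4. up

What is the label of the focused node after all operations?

Answer: K

Derivation:
Step 1 (down 0): focus=K path=0 depth=1 children=['U', 'V', 'J'] left=[] right=[] parent=E
Step 2 (down 2): focus=J path=0/2 depth=2 children=[] left=['U', 'V'] right=[] parent=K
Step 3 (left): focus=V path=0/1 depth=2 children=['X', 'Z'] left=['U'] right=['J'] parent=K
Step 4 (up): focus=K path=0 depth=1 children=['U', 'V', 'J'] left=[] right=[] parent=E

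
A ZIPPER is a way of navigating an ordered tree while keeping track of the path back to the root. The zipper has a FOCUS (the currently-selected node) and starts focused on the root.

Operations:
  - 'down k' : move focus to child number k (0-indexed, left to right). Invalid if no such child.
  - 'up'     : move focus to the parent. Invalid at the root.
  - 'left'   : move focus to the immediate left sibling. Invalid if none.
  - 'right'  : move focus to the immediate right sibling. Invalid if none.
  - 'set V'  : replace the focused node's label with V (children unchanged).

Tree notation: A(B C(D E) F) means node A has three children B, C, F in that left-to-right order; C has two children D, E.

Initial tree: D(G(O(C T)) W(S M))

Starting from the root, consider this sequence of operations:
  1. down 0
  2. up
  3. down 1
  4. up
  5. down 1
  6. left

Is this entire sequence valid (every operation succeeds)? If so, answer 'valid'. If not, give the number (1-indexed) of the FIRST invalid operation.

Step 1 (down 0): focus=G path=0 depth=1 children=['O'] left=[] right=['W'] parent=D
Step 2 (up): focus=D path=root depth=0 children=['G', 'W'] (at root)
Step 3 (down 1): focus=W path=1 depth=1 children=['S', 'M'] left=['G'] right=[] parent=D
Step 4 (up): focus=D path=root depth=0 children=['G', 'W'] (at root)
Step 5 (down 1): focus=W path=1 depth=1 children=['S', 'M'] left=['G'] right=[] parent=D
Step 6 (left): focus=G path=0 depth=1 children=['O'] left=[] right=['W'] parent=D

Answer: valid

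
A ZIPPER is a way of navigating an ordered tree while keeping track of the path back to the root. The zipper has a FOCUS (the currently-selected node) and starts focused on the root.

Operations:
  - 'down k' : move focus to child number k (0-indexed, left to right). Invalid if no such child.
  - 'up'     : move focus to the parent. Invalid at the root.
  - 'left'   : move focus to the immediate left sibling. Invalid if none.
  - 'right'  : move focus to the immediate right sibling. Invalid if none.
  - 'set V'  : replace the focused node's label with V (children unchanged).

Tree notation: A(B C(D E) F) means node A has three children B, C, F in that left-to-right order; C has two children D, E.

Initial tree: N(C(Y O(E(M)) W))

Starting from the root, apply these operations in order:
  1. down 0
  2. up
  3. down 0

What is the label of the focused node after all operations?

Answer: C

Derivation:
Step 1 (down 0): focus=C path=0 depth=1 children=['Y', 'O', 'W'] left=[] right=[] parent=N
Step 2 (up): focus=N path=root depth=0 children=['C'] (at root)
Step 3 (down 0): focus=C path=0 depth=1 children=['Y', 'O', 'W'] left=[] right=[] parent=N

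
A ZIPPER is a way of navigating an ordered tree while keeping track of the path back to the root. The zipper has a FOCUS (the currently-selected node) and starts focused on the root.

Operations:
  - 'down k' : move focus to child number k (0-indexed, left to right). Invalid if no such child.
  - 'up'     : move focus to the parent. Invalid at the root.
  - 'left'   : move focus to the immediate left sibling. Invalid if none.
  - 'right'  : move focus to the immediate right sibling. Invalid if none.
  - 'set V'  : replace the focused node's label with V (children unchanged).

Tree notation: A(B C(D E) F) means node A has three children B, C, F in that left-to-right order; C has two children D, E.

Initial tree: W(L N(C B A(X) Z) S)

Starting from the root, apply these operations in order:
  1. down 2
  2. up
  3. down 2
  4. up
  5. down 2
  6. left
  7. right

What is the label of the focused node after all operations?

Answer: S

Derivation:
Step 1 (down 2): focus=S path=2 depth=1 children=[] left=['L', 'N'] right=[] parent=W
Step 2 (up): focus=W path=root depth=0 children=['L', 'N', 'S'] (at root)
Step 3 (down 2): focus=S path=2 depth=1 children=[] left=['L', 'N'] right=[] parent=W
Step 4 (up): focus=W path=root depth=0 children=['L', 'N', 'S'] (at root)
Step 5 (down 2): focus=S path=2 depth=1 children=[] left=['L', 'N'] right=[] parent=W
Step 6 (left): focus=N path=1 depth=1 children=['C', 'B', 'A', 'Z'] left=['L'] right=['S'] parent=W
Step 7 (right): focus=S path=2 depth=1 children=[] left=['L', 'N'] right=[] parent=W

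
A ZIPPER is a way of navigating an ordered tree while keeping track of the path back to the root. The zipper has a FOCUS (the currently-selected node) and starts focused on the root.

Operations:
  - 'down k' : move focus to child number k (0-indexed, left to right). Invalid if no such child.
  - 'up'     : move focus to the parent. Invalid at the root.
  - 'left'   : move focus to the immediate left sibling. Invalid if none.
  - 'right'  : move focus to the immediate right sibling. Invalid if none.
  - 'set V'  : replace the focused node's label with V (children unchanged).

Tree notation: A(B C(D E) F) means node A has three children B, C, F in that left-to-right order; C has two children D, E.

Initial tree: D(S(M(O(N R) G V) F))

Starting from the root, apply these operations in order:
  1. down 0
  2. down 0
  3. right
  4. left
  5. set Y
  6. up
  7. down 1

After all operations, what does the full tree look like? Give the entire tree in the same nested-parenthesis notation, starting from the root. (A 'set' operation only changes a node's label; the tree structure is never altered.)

Step 1 (down 0): focus=S path=0 depth=1 children=['M', 'F'] left=[] right=[] parent=D
Step 2 (down 0): focus=M path=0/0 depth=2 children=['O', 'G', 'V'] left=[] right=['F'] parent=S
Step 3 (right): focus=F path=0/1 depth=2 children=[] left=['M'] right=[] parent=S
Step 4 (left): focus=M path=0/0 depth=2 children=['O', 'G', 'V'] left=[] right=['F'] parent=S
Step 5 (set Y): focus=Y path=0/0 depth=2 children=['O', 'G', 'V'] left=[] right=['F'] parent=S
Step 6 (up): focus=S path=0 depth=1 children=['Y', 'F'] left=[] right=[] parent=D
Step 7 (down 1): focus=F path=0/1 depth=2 children=[] left=['Y'] right=[] parent=S

Answer: D(S(Y(O(N R) G V) F))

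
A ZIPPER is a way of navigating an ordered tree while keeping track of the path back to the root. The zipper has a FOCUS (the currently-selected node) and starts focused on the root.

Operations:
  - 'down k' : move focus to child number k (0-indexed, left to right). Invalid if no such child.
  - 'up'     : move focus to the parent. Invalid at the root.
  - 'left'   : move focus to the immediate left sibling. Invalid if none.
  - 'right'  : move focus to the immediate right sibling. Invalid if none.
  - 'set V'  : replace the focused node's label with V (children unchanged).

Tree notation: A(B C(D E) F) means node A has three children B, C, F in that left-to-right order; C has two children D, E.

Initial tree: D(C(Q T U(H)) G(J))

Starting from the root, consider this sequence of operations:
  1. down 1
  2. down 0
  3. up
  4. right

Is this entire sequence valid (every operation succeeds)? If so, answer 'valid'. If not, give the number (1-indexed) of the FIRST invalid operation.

Step 1 (down 1): focus=G path=1 depth=1 children=['J'] left=['C'] right=[] parent=D
Step 2 (down 0): focus=J path=1/0 depth=2 children=[] left=[] right=[] parent=G
Step 3 (up): focus=G path=1 depth=1 children=['J'] left=['C'] right=[] parent=D
Step 4 (right): INVALID

Answer: 4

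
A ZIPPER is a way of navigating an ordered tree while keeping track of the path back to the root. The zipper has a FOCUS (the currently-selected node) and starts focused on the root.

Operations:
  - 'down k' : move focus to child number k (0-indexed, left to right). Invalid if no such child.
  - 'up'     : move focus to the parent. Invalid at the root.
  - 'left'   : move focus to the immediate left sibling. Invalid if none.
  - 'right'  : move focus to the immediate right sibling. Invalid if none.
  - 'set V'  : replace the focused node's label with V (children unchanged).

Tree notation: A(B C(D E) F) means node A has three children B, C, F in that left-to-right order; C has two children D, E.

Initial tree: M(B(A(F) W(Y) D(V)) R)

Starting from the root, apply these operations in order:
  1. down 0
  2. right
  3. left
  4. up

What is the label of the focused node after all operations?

Answer: M

Derivation:
Step 1 (down 0): focus=B path=0 depth=1 children=['A', 'W', 'D'] left=[] right=['R'] parent=M
Step 2 (right): focus=R path=1 depth=1 children=[] left=['B'] right=[] parent=M
Step 3 (left): focus=B path=0 depth=1 children=['A', 'W', 'D'] left=[] right=['R'] parent=M
Step 4 (up): focus=M path=root depth=0 children=['B', 'R'] (at root)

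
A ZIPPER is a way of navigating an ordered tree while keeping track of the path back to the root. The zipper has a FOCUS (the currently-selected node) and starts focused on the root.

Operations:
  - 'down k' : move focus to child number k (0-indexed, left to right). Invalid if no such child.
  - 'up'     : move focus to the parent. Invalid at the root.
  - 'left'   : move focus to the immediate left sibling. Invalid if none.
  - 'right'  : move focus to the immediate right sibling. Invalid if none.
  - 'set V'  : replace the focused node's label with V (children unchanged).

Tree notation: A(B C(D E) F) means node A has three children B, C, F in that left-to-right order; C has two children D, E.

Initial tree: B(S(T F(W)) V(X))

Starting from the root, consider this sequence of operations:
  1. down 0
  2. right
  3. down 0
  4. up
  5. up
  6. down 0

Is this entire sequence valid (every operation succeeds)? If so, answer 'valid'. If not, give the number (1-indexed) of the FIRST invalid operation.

Step 1 (down 0): focus=S path=0 depth=1 children=['T', 'F'] left=[] right=['V'] parent=B
Step 2 (right): focus=V path=1 depth=1 children=['X'] left=['S'] right=[] parent=B
Step 3 (down 0): focus=X path=1/0 depth=2 children=[] left=[] right=[] parent=V
Step 4 (up): focus=V path=1 depth=1 children=['X'] left=['S'] right=[] parent=B
Step 5 (up): focus=B path=root depth=0 children=['S', 'V'] (at root)
Step 6 (down 0): focus=S path=0 depth=1 children=['T', 'F'] left=[] right=['V'] parent=B

Answer: valid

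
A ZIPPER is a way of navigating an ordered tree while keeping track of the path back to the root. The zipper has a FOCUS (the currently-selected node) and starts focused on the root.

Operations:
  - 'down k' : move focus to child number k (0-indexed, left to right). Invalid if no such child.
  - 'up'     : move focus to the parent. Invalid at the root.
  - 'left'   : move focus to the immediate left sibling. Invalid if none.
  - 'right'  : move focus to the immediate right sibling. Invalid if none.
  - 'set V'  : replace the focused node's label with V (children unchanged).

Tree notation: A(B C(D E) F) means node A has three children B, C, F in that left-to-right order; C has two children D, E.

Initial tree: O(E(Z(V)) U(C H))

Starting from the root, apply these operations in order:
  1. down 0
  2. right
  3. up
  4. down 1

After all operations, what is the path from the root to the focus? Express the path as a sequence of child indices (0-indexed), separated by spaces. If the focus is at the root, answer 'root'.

Step 1 (down 0): focus=E path=0 depth=1 children=['Z'] left=[] right=['U'] parent=O
Step 2 (right): focus=U path=1 depth=1 children=['C', 'H'] left=['E'] right=[] parent=O
Step 3 (up): focus=O path=root depth=0 children=['E', 'U'] (at root)
Step 4 (down 1): focus=U path=1 depth=1 children=['C', 'H'] left=['E'] right=[] parent=O

Answer: 1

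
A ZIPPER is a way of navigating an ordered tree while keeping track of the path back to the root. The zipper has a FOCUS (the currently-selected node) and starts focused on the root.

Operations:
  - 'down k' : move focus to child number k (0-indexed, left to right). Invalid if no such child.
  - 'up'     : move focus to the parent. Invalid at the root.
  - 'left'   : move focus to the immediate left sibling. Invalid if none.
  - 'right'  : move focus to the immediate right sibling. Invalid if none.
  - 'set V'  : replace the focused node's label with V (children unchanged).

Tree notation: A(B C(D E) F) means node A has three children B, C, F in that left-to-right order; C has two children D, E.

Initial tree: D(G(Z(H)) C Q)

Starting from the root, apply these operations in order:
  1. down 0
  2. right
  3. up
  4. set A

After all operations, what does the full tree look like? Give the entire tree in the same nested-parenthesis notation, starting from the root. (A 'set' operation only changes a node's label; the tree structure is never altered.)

Answer: A(G(Z(H)) C Q)

Derivation:
Step 1 (down 0): focus=G path=0 depth=1 children=['Z'] left=[] right=['C', 'Q'] parent=D
Step 2 (right): focus=C path=1 depth=1 children=[] left=['G'] right=['Q'] parent=D
Step 3 (up): focus=D path=root depth=0 children=['G', 'C', 'Q'] (at root)
Step 4 (set A): focus=A path=root depth=0 children=['G', 'C', 'Q'] (at root)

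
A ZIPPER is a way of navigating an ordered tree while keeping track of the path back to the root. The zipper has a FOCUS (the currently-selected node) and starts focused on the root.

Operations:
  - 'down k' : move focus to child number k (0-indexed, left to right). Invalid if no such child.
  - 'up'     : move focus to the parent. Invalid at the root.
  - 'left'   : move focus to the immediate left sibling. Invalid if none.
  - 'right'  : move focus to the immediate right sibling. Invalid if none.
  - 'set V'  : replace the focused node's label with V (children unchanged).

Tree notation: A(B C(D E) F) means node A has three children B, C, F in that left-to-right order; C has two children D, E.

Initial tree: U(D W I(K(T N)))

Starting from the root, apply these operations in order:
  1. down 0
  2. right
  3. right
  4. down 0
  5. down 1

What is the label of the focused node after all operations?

Step 1 (down 0): focus=D path=0 depth=1 children=[] left=[] right=['W', 'I'] parent=U
Step 2 (right): focus=W path=1 depth=1 children=[] left=['D'] right=['I'] parent=U
Step 3 (right): focus=I path=2 depth=1 children=['K'] left=['D', 'W'] right=[] parent=U
Step 4 (down 0): focus=K path=2/0 depth=2 children=['T', 'N'] left=[] right=[] parent=I
Step 5 (down 1): focus=N path=2/0/1 depth=3 children=[] left=['T'] right=[] parent=K

Answer: N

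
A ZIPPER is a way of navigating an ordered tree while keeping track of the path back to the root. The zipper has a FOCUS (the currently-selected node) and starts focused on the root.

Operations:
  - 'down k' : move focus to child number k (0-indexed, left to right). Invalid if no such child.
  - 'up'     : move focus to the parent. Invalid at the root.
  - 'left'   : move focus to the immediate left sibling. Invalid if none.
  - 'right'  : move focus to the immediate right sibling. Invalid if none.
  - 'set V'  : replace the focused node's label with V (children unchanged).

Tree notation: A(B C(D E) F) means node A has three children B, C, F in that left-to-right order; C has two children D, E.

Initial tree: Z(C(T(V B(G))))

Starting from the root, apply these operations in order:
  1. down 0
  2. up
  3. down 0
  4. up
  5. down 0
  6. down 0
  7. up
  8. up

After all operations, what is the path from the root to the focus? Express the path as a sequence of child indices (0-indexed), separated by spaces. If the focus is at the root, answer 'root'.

Answer: root

Derivation:
Step 1 (down 0): focus=C path=0 depth=1 children=['T'] left=[] right=[] parent=Z
Step 2 (up): focus=Z path=root depth=0 children=['C'] (at root)
Step 3 (down 0): focus=C path=0 depth=1 children=['T'] left=[] right=[] parent=Z
Step 4 (up): focus=Z path=root depth=0 children=['C'] (at root)
Step 5 (down 0): focus=C path=0 depth=1 children=['T'] left=[] right=[] parent=Z
Step 6 (down 0): focus=T path=0/0 depth=2 children=['V', 'B'] left=[] right=[] parent=C
Step 7 (up): focus=C path=0 depth=1 children=['T'] left=[] right=[] parent=Z
Step 8 (up): focus=Z path=root depth=0 children=['C'] (at root)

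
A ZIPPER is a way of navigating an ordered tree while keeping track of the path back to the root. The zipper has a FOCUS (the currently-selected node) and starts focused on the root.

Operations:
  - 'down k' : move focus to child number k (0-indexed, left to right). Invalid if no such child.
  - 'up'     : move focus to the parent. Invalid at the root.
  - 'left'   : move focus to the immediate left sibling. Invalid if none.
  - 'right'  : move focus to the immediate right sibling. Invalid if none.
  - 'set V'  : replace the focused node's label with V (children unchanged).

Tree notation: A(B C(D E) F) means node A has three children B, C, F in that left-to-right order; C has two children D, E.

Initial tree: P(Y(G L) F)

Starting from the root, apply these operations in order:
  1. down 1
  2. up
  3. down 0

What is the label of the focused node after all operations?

Step 1 (down 1): focus=F path=1 depth=1 children=[] left=['Y'] right=[] parent=P
Step 2 (up): focus=P path=root depth=0 children=['Y', 'F'] (at root)
Step 3 (down 0): focus=Y path=0 depth=1 children=['G', 'L'] left=[] right=['F'] parent=P

Answer: Y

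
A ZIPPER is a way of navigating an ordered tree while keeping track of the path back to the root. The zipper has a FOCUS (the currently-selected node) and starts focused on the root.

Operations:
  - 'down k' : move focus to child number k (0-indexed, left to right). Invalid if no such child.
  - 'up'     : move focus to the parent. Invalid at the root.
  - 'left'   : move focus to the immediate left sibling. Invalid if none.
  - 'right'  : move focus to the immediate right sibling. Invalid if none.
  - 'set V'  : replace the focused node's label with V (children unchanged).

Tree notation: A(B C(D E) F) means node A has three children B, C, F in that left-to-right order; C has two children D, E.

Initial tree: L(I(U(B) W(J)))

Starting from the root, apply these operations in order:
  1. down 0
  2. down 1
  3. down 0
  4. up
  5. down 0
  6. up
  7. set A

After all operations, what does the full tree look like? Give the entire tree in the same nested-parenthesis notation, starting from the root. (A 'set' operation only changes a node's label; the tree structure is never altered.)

Step 1 (down 0): focus=I path=0 depth=1 children=['U', 'W'] left=[] right=[] parent=L
Step 2 (down 1): focus=W path=0/1 depth=2 children=['J'] left=['U'] right=[] parent=I
Step 3 (down 0): focus=J path=0/1/0 depth=3 children=[] left=[] right=[] parent=W
Step 4 (up): focus=W path=0/1 depth=2 children=['J'] left=['U'] right=[] parent=I
Step 5 (down 0): focus=J path=0/1/0 depth=3 children=[] left=[] right=[] parent=W
Step 6 (up): focus=W path=0/1 depth=2 children=['J'] left=['U'] right=[] parent=I
Step 7 (set A): focus=A path=0/1 depth=2 children=['J'] left=['U'] right=[] parent=I

Answer: L(I(U(B) A(J)))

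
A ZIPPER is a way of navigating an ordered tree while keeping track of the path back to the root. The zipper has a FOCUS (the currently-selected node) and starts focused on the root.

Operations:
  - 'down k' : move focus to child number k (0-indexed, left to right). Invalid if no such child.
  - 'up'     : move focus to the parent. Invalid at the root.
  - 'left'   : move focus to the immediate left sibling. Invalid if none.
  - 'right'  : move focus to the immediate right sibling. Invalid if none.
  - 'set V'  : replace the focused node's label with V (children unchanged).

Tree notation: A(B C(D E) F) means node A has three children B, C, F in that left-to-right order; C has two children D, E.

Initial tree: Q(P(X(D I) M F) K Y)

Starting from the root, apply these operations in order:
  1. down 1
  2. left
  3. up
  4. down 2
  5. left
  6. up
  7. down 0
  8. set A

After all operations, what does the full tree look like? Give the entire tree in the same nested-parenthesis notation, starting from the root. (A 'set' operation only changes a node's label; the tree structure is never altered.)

Answer: Q(A(X(D I) M F) K Y)

Derivation:
Step 1 (down 1): focus=K path=1 depth=1 children=[] left=['P'] right=['Y'] parent=Q
Step 2 (left): focus=P path=0 depth=1 children=['X', 'M', 'F'] left=[] right=['K', 'Y'] parent=Q
Step 3 (up): focus=Q path=root depth=0 children=['P', 'K', 'Y'] (at root)
Step 4 (down 2): focus=Y path=2 depth=1 children=[] left=['P', 'K'] right=[] parent=Q
Step 5 (left): focus=K path=1 depth=1 children=[] left=['P'] right=['Y'] parent=Q
Step 6 (up): focus=Q path=root depth=0 children=['P', 'K', 'Y'] (at root)
Step 7 (down 0): focus=P path=0 depth=1 children=['X', 'M', 'F'] left=[] right=['K', 'Y'] parent=Q
Step 8 (set A): focus=A path=0 depth=1 children=['X', 'M', 'F'] left=[] right=['K', 'Y'] parent=Q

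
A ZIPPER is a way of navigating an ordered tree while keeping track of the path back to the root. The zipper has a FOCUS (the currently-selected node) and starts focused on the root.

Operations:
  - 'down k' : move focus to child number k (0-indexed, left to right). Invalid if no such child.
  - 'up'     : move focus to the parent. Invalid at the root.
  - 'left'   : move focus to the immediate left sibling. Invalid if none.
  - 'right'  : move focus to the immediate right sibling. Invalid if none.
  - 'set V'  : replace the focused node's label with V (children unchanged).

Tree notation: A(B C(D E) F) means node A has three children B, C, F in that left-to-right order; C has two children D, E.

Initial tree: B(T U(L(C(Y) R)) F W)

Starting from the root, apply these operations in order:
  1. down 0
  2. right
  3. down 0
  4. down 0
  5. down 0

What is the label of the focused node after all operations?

Answer: Y

Derivation:
Step 1 (down 0): focus=T path=0 depth=1 children=[] left=[] right=['U', 'F', 'W'] parent=B
Step 2 (right): focus=U path=1 depth=1 children=['L'] left=['T'] right=['F', 'W'] parent=B
Step 3 (down 0): focus=L path=1/0 depth=2 children=['C', 'R'] left=[] right=[] parent=U
Step 4 (down 0): focus=C path=1/0/0 depth=3 children=['Y'] left=[] right=['R'] parent=L
Step 5 (down 0): focus=Y path=1/0/0/0 depth=4 children=[] left=[] right=[] parent=C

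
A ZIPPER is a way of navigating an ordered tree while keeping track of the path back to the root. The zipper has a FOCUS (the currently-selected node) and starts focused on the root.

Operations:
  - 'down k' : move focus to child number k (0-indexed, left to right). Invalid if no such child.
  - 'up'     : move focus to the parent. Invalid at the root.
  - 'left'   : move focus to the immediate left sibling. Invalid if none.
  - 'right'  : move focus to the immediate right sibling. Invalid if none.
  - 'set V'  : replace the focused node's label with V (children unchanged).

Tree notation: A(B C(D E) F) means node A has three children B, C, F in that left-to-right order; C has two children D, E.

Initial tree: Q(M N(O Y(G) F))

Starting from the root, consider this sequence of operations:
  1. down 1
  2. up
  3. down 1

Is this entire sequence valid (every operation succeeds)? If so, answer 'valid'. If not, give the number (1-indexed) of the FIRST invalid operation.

Answer: valid

Derivation:
Step 1 (down 1): focus=N path=1 depth=1 children=['O', 'Y', 'F'] left=['M'] right=[] parent=Q
Step 2 (up): focus=Q path=root depth=0 children=['M', 'N'] (at root)
Step 3 (down 1): focus=N path=1 depth=1 children=['O', 'Y', 'F'] left=['M'] right=[] parent=Q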